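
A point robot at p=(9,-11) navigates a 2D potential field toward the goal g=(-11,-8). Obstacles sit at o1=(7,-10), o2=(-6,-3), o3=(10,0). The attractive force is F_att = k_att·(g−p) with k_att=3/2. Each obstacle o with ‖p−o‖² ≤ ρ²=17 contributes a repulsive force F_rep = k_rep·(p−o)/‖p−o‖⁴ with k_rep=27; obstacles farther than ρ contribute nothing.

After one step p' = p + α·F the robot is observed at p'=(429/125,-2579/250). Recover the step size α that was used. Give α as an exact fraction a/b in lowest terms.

F_att = 3/2·(g−p) = 3/2·(-20,3) = (-30.0000,4.5000)
o1: d²=5 ≤ ρ²=17; F_rep = 27·(2,-1)/5² = (2.1600,-1.0800)
o2: d²=289 > ρ²=17 → inactive
o3: d²=122 > ρ²=17 → inactive
F = F_att + ΣF_rep = (-27.8400,3.4200)
Δp = p'−p = (-5.5680,0.6840); α = Δx/Fx = (-696/125) / (-696/25) = 1/5
check: Δy/Fy = (171/250) / (171/50) = 1/5 ✓

α = 1/5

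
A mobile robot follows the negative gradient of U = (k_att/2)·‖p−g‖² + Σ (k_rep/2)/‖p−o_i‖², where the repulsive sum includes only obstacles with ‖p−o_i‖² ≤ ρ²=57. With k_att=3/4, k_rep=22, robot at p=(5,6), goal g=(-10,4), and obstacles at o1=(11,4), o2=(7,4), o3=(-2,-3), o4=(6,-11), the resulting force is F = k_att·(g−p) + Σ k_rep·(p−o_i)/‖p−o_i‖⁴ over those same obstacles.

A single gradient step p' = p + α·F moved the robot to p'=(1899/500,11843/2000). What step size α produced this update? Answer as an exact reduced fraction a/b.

F_att = 3/4·(g−p) = 3/4·(-15,-2) = (-11.2500,-1.5000)
o1: d²=40 ≤ ρ²=57; F_rep = 22·(-6,2)/40² = (-0.0825,0.0275)
o2: d²=8 ≤ ρ²=57; F_rep = 22·(-2,2)/8² = (-0.6875,0.6875)
o3: d²=130 > ρ²=57 → inactive
o4: d²=290 > ρ²=57 → inactive
F = F_att + ΣF_rep = (-12.0200,-0.7850)
Δp = p'−p = (-1.2020,-0.0785); α = Δx/Fx = (-601/500) / (-601/50) = 1/10
check: Δy/Fy = (-157/2000) / (-157/200) = 1/10 ✓

α = 1/10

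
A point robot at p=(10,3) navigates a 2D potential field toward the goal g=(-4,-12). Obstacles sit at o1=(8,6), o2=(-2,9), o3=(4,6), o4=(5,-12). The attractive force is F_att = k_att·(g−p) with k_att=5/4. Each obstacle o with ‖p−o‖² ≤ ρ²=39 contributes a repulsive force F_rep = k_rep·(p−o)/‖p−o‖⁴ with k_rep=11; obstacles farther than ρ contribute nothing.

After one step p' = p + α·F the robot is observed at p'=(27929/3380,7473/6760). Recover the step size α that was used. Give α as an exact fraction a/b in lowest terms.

α = 1/10

F_att = 5/4·(g−p) = 5/4·(-14,-15) = (-17.5000,-18.7500)
o1: d²=13 ≤ ρ²=39; F_rep = 11·(2,-3)/13² = (0.1302,-0.1953)
o2: d²=180 > ρ²=39 → inactive
o3: d²=45 > ρ²=39 → inactive
o4: d²=250 > ρ²=39 → inactive
F = F_att + ΣF_rep = (-17.3698,-18.9453)
Δp = p'−p = (-1.7370,-1.8945); α = Δx/Fx = (-5871/3380) / (-5871/338) = 1/10
check: Δy/Fy = (-12807/6760) / (-12807/676) = 1/10 ✓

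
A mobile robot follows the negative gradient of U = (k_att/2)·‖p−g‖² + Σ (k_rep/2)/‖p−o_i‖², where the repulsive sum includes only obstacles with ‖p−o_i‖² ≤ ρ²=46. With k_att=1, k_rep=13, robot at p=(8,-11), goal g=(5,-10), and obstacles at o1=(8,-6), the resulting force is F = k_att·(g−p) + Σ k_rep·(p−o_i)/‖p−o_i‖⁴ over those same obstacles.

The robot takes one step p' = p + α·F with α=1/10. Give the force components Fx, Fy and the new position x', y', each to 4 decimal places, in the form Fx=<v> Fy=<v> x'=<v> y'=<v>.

Fx=-3.0000 Fy=0.8960 x'=7.7000 y'=-10.9104

F_att = 1·(g−p) = 1·(-3,1) = (-3.0000,1.0000)
o1: d²=25 ≤ ρ²=46; F_rep = 13·(0,-5)/25² = (0.0000,-0.1040)
F = F_att + ΣF_rep = (-3.0000,0.8960)
p' = p + 1/10·F = (7.7000,-10.9104)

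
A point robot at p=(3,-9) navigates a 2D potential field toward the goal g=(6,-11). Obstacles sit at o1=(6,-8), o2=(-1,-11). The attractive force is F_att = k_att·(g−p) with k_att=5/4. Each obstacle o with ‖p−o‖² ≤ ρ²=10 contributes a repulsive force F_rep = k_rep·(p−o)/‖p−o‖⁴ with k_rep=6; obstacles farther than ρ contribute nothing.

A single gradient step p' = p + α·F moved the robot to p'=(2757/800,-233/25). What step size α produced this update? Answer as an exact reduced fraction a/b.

α = 1/8

F_att = 5/4·(g−p) = 5/4·(3,-2) = (3.7500,-2.5000)
o1: d²=10 ≤ ρ²=10; F_rep = 6·(-3,-1)/10² = (-0.1800,-0.0600)
o2: d²=20 > ρ²=10 → inactive
F = F_att + ΣF_rep = (3.5700,-2.5600)
Δp = p'−p = (0.4462,-0.3200); α = Δx/Fx = (357/800) / (357/100) = 1/8
check: Δy/Fy = (-8/25) / (-64/25) = 1/8 ✓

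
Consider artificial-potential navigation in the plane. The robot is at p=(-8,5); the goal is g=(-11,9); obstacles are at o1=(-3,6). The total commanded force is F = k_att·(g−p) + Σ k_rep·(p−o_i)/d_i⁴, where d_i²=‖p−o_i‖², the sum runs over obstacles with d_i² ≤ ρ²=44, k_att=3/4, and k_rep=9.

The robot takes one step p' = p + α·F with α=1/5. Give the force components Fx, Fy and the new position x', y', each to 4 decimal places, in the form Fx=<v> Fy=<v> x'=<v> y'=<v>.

Fx=-2.3166 Fy=2.9867 x'=-8.4633 y'=5.5973

F_att = 3/4·(g−p) = 3/4·(-3,4) = (-2.2500,3.0000)
o1: d²=26 ≤ ρ²=44; F_rep = 9·(-5,-1)/26² = (-0.0666,-0.0133)
F = F_att + ΣF_rep = (-2.3166,2.9867)
p' = p + 1/5·F = (-8.4633,5.5973)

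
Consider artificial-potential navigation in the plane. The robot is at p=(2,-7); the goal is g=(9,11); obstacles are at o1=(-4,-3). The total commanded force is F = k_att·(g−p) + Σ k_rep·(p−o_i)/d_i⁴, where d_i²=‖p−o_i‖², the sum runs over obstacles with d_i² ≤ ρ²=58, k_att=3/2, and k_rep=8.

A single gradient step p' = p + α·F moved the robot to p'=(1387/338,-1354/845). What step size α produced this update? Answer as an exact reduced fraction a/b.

α = 1/5

F_att = 3/2·(g−p) = 3/2·(7,18) = (10.5000,27.0000)
o1: d²=52 ≤ ρ²=58; F_rep = 8·(6,-4)/52² = (0.0178,-0.0118)
F = F_att + ΣF_rep = (10.5178,26.9882)
Δp = p'−p = (2.1036,5.3976); α = Δx/Fx = (711/338) / (3555/338) = 1/5
check: Δy/Fy = (4561/845) / (4561/169) = 1/5 ✓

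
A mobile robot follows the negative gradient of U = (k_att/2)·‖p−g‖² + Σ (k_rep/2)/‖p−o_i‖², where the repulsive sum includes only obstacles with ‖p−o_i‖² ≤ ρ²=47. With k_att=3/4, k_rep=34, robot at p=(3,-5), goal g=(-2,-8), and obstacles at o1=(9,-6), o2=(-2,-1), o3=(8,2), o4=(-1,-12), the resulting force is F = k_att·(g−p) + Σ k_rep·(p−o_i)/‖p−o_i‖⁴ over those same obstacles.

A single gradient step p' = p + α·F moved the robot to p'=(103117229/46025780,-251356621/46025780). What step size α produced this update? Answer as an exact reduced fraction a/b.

F_att = 3/4·(g−p) = 3/4·(-5,-3) = (-3.7500,-2.2500)
o1: d²=37 ≤ ρ²=47; F_rep = 34·(-6,1)/37² = (-0.1490,0.0248)
o2: d²=41 ≤ ρ²=47; F_rep = 34·(5,-4)/41² = (0.1011,-0.0809)
o3: d²=74 > ρ²=47 → inactive
o4: d²=65 > ρ²=47 → inactive
F = F_att + ΣF_rep = (-3.7979,-2.3061)
Δp = p'−p = (-0.7596,-0.4612); α = Δx/Fx = (-34960111/46025780) / (-34960111/9205156) = 1/5
check: Δy/Fy = (-21227721/46025780) / (-21227721/9205156) = 1/5 ✓

α = 1/5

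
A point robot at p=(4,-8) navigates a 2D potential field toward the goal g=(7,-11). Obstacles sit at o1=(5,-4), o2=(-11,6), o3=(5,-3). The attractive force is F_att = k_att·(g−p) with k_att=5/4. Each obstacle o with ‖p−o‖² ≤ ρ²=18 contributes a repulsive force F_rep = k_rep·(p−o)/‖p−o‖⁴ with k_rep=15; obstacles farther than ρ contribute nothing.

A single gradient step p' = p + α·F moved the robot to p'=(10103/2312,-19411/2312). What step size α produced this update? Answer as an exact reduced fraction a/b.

α = 1/10

F_att = 5/4·(g−p) = 5/4·(3,-3) = (3.7500,-3.7500)
o1: d²=17 ≤ ρ²=18; F_rep = 15·(-1,-4)/17² = (-0.0519,-0.2076)
o2: d²=421 > ρ²=18 → inactive
o3: d²=26 > ρ²=18 → inactive
F = F_att + ΣF_rep = (3.6981,-3.9576)
Δp = p'−p = (0.3698,-0.3958); α = Δx/Fx = (855/2312) / (4275/1156) = 1/10
check: Δy/Fy = (-915/2312) / (-4575/1156) = 1/10 ✓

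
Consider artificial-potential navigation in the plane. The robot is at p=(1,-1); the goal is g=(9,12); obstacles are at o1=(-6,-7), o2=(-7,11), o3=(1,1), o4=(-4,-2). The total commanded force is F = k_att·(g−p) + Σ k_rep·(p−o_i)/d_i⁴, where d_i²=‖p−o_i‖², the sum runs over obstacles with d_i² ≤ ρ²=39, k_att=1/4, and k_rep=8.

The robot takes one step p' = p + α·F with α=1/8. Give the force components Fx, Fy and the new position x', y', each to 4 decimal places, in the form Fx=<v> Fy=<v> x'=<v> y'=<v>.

F_att = 1/4·(g−p) = 1/4·(8,13) = (2.0000,3.2500)
o1: d²=85 > ρ²=39 → inactive
o2: d²=208 > ρ²=39 → inactive
o3: d²=4 ≤ ρ²=39; F_rep = 8·(0,-2)/4² = (0.0000,-1.0000)
o4: d²=26 ≤ ρ²=39; F_rep = 8·(5,1)/26² = (0.0592,0.0118)
F = F_att + ΣF_rep = (2.0592,2.2618)
p' = p + 1/8·F = (1.2574,-0.7173)

Fx=2.0592 Fy=2.2618 x'=1.2574 y'=-0.7173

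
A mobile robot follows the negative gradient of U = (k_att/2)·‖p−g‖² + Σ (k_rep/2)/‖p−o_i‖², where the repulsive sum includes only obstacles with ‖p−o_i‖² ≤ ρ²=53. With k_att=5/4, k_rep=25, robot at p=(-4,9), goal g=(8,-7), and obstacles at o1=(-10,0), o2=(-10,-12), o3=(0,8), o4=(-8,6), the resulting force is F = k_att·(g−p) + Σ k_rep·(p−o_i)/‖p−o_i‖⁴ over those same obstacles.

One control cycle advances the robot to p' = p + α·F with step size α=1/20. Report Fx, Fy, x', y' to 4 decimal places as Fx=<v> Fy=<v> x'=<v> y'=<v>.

Fx=14.8140 Fy=-19.7935 x'=-3.2593 y'=8.0103

F_att = 5/4·(g−p) = 5/4·(12,-16) = (15.0000,-20.0000)
o1: d²=117 > ρ²=53 → inactive
o2: d²=477 > ρ²=53 → inactive
o3: d²=17 ≤ ρ²=53; F_rep = 25·(-4,1)/17² = (-0.3460,0.0865)
o4: d²=25 ≤ ρ²=53; F_rep = 25·(4,3)/25² = (0.1600,0.1200)
F = F_att + ΣF_rep = (14.8140,-19.7935)
p' = p + 1/20·F = (-3.2593,8.0103)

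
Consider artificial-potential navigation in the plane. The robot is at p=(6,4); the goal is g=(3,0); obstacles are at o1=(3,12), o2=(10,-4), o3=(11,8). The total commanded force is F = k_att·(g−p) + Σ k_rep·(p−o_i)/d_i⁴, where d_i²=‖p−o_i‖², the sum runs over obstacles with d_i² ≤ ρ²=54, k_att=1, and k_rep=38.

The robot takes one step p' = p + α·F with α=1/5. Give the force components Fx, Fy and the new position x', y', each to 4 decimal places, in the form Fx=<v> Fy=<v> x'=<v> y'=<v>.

F_att = 1·(g−p) = 1·(-3,-4) = (-3.0000,-4.0000)
o1: d²=73 > ρ²=54 → inactive
o2: d²=80 > ρ²=54 → inactive
o3: d²=41 ≤ ρ²=54; F_rep = 38·(-5,-4)/41² = (-0.1130,-0.0904)
F = F_att + ΣF_rep = (-3.1130,-4.0904)
p' = p + 1/5·F = (5.3774,3.1819)

Fx=-3.1130 Fy=-4.0904 x'=5.3774 y'=3.1819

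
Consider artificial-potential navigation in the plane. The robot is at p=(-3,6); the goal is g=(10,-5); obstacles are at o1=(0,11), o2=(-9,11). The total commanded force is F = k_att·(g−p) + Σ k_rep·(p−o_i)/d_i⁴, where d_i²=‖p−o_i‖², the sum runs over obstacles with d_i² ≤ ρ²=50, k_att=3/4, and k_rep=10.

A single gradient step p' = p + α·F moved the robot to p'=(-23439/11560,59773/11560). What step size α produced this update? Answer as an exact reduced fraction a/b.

α = 1/10

F_att = 3/4·(g−p) = 3/4·(13,-11) = (9.7500,-8.2500)
o1: d²=34 ≤ ρ²=50; F_rep = 10·(-3,-5)/34² = (-0.0260,-0.0433)
o2: d²=61 > ρ²=50 → inactive
F = F_att + ΣF_rep = (9.7240,-8.2933)
Δp = p'−p = (0.9724,-0.8293); α = Δx/Fx = (11241/11560) / (11241/1156) = 1/10
check: Δy/Fy = (-9587/11560) / (-9587/1156) = 1/10 ✓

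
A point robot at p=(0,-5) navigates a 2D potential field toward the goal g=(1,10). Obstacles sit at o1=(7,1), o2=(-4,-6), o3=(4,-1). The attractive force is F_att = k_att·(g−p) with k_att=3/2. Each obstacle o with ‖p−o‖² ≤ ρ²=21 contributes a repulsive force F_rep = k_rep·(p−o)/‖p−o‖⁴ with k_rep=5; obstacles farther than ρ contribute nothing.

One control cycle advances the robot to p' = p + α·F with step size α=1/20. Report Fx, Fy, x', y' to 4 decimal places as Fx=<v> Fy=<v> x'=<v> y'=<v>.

Fx=1.5692 Fy=22.5173 x'=0.0785 y'=-3.8741

F_att = 3/2·(g−p) = 3/2·(1,15) = (1.5000,22.5000)
o1: d²=85 > ρ²=21 → inactive
o2: d²=17 ≤ ρ²=21; F_rep = 5·(4,1)/17² = (0.0692,0.0173)
o3: d²=32 > ρ²=21 → inactive
F = F_att + ΣF_rep = (1.5692,22.5173)
p' = p + 1/20·F = (0.0785,-3.8741)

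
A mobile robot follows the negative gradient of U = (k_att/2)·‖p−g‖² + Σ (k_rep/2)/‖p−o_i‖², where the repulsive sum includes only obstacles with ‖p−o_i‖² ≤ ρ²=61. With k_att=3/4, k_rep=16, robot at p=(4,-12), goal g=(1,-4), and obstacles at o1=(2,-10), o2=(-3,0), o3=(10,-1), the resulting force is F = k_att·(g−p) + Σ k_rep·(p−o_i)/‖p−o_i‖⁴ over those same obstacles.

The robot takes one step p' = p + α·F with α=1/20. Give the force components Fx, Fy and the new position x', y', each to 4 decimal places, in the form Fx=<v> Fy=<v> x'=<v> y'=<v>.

Fx=-1.7500 Fy=5.5000 x'=3.9125 y'=-11.7250

F_att = 3/4·(g−p) = 3/4·(-3,8) = (-2.2500,6.0000)
o1: d²=8 ≤ ρ²=61; F_rep = 16·(2,-2)/8² = (0.5000,-0.5000)
o2: d²=193 > ρ²=61 → inactive
o3: d²=157 > ρ²=61 → inactive
F = F_att + ΣF_rep = (-1.7500,5.5000)
p' = p + 1/20·F = (3.9125,-11.7250)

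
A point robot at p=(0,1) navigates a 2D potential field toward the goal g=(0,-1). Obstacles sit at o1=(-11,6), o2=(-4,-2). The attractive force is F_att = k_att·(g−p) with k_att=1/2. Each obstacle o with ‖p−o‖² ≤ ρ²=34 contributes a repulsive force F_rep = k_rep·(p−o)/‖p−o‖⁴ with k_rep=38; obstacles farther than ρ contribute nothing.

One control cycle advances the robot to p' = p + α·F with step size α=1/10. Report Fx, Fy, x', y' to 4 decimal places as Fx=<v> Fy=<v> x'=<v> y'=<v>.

Fx=0.2432 Fy=-0.8176 x'=0.0243 y'=0.9182

F_att = 1/2·(g−p) = 1/2·(0,-2) = (0.0000,-1.0000)
o1: d²=146 > ρ²=34 → inactive
o2: d²=25 ≤ ρ²=34; F_rep = 38·(4,3)/25² = (0.2432,0.1824)
F = F_att + ΣF_rep = (0.2432,-0.8176)
p' = p + 1/10·F = (0.0243,0.9182)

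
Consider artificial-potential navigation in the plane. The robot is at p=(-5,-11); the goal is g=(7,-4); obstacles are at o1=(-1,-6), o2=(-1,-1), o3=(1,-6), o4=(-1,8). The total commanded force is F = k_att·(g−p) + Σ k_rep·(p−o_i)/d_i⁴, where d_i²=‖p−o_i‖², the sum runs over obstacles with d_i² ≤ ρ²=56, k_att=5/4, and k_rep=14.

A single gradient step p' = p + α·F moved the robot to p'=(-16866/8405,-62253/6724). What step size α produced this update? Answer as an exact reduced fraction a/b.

F_att = 5/4·(g−p) = 5/4·(12,7) = (15.0000,8.7500)
o1: d²=41 ≤ ρ²=56; F_rep = 14·(-4,-5)/41² = (-0.0333,-0.0416)
o2: d²=116 > ρ²=56 → inactive
o3: d²=61 > ρ²=56 → inactive
o4: d²=377 > ρ²=56 → inactive
F = F_att + ΣF_rep = (14.9667,8.7084)
Δp = p'−p = (2.9933,1.7417); α = Δx/Fx = (25159/8405) / (25159/1681) = 1/5
check: Δy/Fy = (11711/6724) / (58555/6724) = 1/5 ✓

α = 1/5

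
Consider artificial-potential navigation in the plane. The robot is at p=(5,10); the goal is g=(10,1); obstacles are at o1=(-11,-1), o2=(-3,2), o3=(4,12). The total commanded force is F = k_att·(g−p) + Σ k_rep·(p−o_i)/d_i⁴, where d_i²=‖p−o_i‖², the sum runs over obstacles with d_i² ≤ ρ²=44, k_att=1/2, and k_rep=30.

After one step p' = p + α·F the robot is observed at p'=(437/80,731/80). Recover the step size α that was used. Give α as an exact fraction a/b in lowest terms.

α = 1/8

F_att = 1/2·(g−p) = 1/2·(5,-9) = (2.5000,-4.5000)
o1: d²=377 > ρ²=44 → inactive
o2: d²=128 > ρ²=44 → inactive
o3: d²=5 ≤ ρ²=44; F_rep = 30·(1,-2)/5² = (1.2000,-2.4000)
F = F_att + ΣF_rep = (3.7000,-6.9000)
Δp = p'−p = (0.4625,-0.8625); α = Δx/Fx = (37/80) / (37/10) = 1/8
check: Δy/Fy = (-69/80) / (-69/10) = 1/8 ✓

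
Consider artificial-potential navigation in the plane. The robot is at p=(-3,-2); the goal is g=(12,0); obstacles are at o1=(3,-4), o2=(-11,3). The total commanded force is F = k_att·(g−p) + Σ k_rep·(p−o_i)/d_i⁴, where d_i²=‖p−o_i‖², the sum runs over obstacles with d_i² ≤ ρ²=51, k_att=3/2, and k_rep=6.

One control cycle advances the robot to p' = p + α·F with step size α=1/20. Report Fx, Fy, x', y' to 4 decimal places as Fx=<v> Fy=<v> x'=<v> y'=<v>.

F_att = 3/2·(g−p) = 3/2·(15,2) = (22.5000,3.0000)
o1: d²=40 ≤ ρ²=51; F_rep = 6·(-6,2)/40² = (-0.0225,0.0075)
o2: d²=89 > ρ²=51 → inactive
F = F_att + ΣF_rep = (22.4775,3.0075)
p' = p + 1/20·F = (-1.8761,-1.8496)

Fx=22.4775 Fy=3.0075 x'=-1.8761 y'=-1.8496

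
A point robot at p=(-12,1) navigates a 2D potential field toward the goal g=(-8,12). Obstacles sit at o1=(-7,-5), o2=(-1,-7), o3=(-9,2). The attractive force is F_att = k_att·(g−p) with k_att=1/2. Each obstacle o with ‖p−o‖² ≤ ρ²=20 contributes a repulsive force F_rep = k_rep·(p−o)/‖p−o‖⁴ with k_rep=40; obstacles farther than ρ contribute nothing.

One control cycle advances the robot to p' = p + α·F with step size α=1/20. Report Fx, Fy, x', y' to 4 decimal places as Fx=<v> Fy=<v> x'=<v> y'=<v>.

F_att = 1/2·(g−p) = 1/2·(4,11) = (2.0000,5.5000)
o1: d²=61 > ρ²=20 → inactive
o2: d²=185 > ρ²=20 → inactive
o3: d²=10 ≤ ρ²=20; F_rep = 40·(-3,-1)/10² = (-1.2000,-0.4000)
F = F_att + ΣF_rep = (0.8000,5.1000)
p' = p + 1/20·F = (-11.9600,1.2550)

Fx=0.8000 Fy=5.1000 x'=-11.9600 y'=1.2550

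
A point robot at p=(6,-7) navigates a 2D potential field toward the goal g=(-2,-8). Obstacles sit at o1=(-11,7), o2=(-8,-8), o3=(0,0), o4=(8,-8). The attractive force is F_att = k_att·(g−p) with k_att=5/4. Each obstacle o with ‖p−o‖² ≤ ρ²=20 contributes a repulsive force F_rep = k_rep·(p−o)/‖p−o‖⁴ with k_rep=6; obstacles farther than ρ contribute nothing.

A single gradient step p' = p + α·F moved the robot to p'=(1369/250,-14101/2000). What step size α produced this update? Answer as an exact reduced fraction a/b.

F_att = 5/4·(g−p) = 5/4·(-8,-1) = (-10.0000,-1.2500)
o1: d²=485 > ρ²=20 → inactive
o2: d²=197 > ρ²=20 → inactive
o3: d²=85 > ρ²=20 → inactive
o4: d²=5 ≤ ρ²=20; F_rep = 6·(-2,1)/5² = (-0.4800,0.2400)
F = F_att + ΣF_rep = (-10.4800,-1.0100)
Δp = p'−p = (-0.5240,-0.0505); α = Δx/Fx = (-131/250) / (-262/25) = 1/20
check: Δy/Fy = (-101/2000) / (-101/100) = 1/20 ✓

α = 1/20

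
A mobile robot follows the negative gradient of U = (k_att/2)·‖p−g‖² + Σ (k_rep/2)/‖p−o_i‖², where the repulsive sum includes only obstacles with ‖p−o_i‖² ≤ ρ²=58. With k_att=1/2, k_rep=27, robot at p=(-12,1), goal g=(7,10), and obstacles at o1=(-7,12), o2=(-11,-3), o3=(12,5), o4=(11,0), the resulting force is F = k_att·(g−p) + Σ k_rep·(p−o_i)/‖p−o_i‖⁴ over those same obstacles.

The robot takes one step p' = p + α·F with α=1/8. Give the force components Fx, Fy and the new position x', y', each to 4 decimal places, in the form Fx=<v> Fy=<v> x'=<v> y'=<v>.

Fx=9.4066 Fy=4.8737 x'=-10.8242 y'=1.6092

F_att = 1/2·(g−p) = 1/2·(19,9) = (9.5000,4.5000)
o1: d²=146 > ρ²=58 → inactive
o2: d²=17 ≤ ρ²=58; F_rep = 27·(-1,4)/17² = (-0.0934,0.3737)
o3: d²=592 > ρ²=58 → inactive
o4: d²=530 > ρ²=58 → inactive
F = F_att + ΣF_rep = (9.4066,4.8737)
p' = p + 1/8·F = (-10.8242,1.6092)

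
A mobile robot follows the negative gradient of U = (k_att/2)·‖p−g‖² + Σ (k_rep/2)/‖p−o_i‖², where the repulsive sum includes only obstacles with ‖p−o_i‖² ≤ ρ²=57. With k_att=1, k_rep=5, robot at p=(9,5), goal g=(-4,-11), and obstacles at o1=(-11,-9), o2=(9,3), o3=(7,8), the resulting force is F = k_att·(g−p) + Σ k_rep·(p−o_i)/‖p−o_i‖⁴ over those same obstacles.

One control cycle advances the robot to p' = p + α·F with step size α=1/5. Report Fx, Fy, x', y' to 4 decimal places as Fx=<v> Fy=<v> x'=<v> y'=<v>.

Fx=-12.9408 Fy=-15.4638 x'=6.4118 y'=1.9072

F_att = 1·(g−p) = 1·(-13,-16) = (-13.0000,-16.0000)
o1: d²=596 > ρ²=57 → inactive
o2: d²=4 ≤ ρ²=57; F_rep = 5·(0,2)/4² = (0.0000,0.6250)
o3: d²=13 ≤ ρ²=57; F_rep = 5·(2,-3)/13² = (0.0592,-0.0888)
F = F_att + ΣF_rep = (-12.9408,-15.4638)
p' = p + 1/5·F = (6.4118,1.9072)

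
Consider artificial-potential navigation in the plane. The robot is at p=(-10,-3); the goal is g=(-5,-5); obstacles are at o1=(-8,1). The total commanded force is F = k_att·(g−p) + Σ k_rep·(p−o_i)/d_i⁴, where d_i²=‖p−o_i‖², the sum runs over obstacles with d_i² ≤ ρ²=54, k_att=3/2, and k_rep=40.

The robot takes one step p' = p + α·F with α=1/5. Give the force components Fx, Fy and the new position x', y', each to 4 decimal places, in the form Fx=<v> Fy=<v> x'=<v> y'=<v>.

F_att = 3/2·(g−p) = 3/2·(5,-2) = (7.5000,-3.0000)
o1: d²=20 ≤ ρ²=54; F_rep = 40·(-2,-4)/20² = (-0.2000,-0.4000)
F = F_att + ΣF_rep = (7.3000,-3.4000)
p' = p + 1/5·F = (-8.5400,-3.6800)

Fx=7.3000 Fy=-3.4000 x'=-8.5400 y'=-3.6800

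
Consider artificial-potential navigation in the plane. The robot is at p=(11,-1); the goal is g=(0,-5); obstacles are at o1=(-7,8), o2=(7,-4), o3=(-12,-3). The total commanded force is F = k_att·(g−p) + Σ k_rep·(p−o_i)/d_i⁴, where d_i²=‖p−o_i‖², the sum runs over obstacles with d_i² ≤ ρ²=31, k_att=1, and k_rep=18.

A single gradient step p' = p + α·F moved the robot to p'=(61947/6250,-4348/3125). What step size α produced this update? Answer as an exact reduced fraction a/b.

F_att = 1·(g−p) = 1·(-11,-4) = (-11.0000,-4.0000)
o1: d²=405 > ρ²=31 → inactive
o2: d²=25 ≤ ρ²=31; F_rep = 18·(4,3)/25² = (0.1152,0.0864)
o3: d²=533 > ρ²=31 → inactive
F = F_att + ΣF_rep = (-10.8848,-3.9136)
Δp = p'−p = (-1.0885,-0.3914); α = Δx/Fx = (-6803/6250) / (-6803/625) = 1/10
check: Δy/Fy = (-1223/3125) / (-2446/625) = 1/10 ✓

α = 1/10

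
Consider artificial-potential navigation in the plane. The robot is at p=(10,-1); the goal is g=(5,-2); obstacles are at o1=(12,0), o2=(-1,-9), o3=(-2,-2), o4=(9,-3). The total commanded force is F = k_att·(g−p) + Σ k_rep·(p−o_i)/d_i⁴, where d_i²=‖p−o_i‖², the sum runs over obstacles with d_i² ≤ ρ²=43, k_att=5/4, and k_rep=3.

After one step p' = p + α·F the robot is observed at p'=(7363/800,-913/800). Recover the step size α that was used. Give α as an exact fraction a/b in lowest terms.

F_att = 5/4·(g−p) = 5/4·(-5,-1) = (-6.2500,-1.2500)
o1: d²=5 ≤ ρ²=43; F_rep = 3·(-2,-1)/5² = (-0.2400,-0.1200)
o2: d²=185 > ρ²=43 → inactive
o3: d²=145 > ρ²=43 → inactive
o4: d²=5 ≤ ρ²=43; F_rep = 3·(1,2)/5² = (0.1200,0.2400)
F = F_att + ΣF_rep = (-6.3700,-1.1300)
Δp = p'−p = (-0.7963,-0.1412); α = Δx/Fx = (-637/800) / (-637/100) = 1/8
check: Δy/Fy = (-113/800) / (-113/100) = 1/8 ✓

α = 1/8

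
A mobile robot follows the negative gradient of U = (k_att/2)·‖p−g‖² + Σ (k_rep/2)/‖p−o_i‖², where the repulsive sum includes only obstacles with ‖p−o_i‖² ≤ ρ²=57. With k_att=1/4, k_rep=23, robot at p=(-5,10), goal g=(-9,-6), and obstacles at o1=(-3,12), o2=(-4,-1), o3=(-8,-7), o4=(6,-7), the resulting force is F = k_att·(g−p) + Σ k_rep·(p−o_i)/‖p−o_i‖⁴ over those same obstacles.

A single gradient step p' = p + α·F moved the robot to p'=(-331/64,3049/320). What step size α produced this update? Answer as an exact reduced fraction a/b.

F_att = 1/4·(g−p) = 1/4·(-4,-16) = (-1.0000,-4.0000)
o1: d²=8 ≤ ρ²=57; F_rep = 23·(-2,-2)/8² = (-0.7188,-0.7188)
o2: d²=122 > ρ²=57 → inactive
o3: d²=298 > ρ²=57 → inactive
o4: d²=410 > ρ²=57 → inactive
F = F_att + ΣF_rep = (-1.7188,-4.7188)
Δp = p'−p = (-0.1719,-0.4719); α = Δx/Fx = (-11/64) / (-55/32) = 1/10
check: Δy/Fy = (-151/320) / (-151/32) = 1/10 ✓

α = 1/10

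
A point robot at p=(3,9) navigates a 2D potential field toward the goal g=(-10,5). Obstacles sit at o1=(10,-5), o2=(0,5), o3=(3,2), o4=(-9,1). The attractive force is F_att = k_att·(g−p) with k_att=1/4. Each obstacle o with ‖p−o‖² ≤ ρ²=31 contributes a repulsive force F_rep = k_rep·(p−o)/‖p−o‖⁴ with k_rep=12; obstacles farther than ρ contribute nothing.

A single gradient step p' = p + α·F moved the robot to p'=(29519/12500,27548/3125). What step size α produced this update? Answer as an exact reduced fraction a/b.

F_att = 1/4·(g−p) = 1/4·(-13,-4) = (-3.2500,-1.0000)
o1: d²=245 > ρ²=31 → inactive
o2: d²=25 ≤ ρ²=31; F_rep = 12·(3,4)/25² = (0.0576,0.0768)
o3: d²=49 > ρ²=31 → inactive
o4: d²=208 > ρ²=31 → inactive
F = F_att + ΣF_rep = (-3.1924,-0.9232)
Δp = p'−p = (-0.6385,-0.1846); α = Δx/Fx = (-7981/12500) / (-7981/2500) = 1/5
check: Δy/Fy = (-577/3125) / (-577/625) = 1/5 ✓

α = 1/5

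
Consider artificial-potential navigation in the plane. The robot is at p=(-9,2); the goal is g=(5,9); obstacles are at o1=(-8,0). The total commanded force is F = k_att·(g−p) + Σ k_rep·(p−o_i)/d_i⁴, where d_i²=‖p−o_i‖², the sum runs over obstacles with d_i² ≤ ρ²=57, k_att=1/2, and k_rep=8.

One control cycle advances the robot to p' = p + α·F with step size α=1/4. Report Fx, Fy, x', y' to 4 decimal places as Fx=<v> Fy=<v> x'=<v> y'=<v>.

F_att = 1/2·(g−p) = 1/2·(14,7) = (7.0000,3.5000)
o1: d²=5 ≤ ρ²=57; F_rep = 8·(-1,2)/5² = (-0.3200,0.6400)
F = F_att + ΣF_rep = (6.6800,4.1400)
p' = p + 1/4·F = (-7.3300,3.0350)

Fx=6.6800 Fy=4.1400 x'=-7.3300 y'=3.0350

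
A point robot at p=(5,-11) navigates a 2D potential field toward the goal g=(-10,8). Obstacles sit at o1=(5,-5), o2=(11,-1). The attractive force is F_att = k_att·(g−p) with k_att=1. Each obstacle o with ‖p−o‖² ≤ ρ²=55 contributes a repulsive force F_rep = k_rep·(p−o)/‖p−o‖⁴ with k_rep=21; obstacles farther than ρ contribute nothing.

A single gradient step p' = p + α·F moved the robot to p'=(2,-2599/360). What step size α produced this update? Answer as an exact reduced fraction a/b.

α = 1/5

F_att = 1·(g−p) = 1·(-15,19) = (-15.0000,19.0000)
o1: d²=36 ≤ ρ²=55; F_rep = 21·(0,-6)/36² = (0.0000,-0.0972)
o2: d²=136 > ρ²=55 → inactive
F = F_att + ΣF_rep = (-15.0000,18.9028)
Δp = p'−p = (-3.0000,3.7806); α = Δx/Fx = (-3) / (-15) = 1/5
check: Δy/Fy = (1361/360) / (1361/72) = 1/5 ✓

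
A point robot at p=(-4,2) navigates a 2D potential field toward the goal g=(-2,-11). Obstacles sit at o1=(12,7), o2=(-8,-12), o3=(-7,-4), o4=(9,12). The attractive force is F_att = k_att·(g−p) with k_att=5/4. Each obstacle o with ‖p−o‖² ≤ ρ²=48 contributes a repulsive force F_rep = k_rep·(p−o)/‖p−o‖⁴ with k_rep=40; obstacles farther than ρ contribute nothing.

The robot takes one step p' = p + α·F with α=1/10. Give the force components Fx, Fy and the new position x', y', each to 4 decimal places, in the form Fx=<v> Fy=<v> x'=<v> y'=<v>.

Fx=2.5593 Fy=-16.1315 x'=-3.7441 y'=0.3869

F_att = 5/4·(g−p) = 5/4·(2,-13) = (2.5000,-16.2500)
o1: d²=281 > ρ²=48 → inactive
o2: d²=212 > ρ²=48 → inactive
o3: d²=45 ≤ ρ²=48; F_rep = 40·(3,6)/45² = (0.0593,0.1185)
o4: d²=269 > ρ²=48 → inactive
F = F_att + ΣF_rep = (2.5593,-16.1315)
p' = p + 1/10·F = (-3.7441,0.3869)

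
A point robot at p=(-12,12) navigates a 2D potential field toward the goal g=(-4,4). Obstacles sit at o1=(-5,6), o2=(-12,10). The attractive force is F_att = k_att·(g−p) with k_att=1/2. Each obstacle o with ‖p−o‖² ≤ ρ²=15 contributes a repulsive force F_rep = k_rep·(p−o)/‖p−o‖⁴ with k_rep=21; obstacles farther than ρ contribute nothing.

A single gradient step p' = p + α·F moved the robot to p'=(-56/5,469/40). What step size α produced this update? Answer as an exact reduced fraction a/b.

F_att = 1/2·(g−p) = 1/2·(8,-8) = (4.0000,-4.0000)
o1: d²=85 > ρ²=15 → inactive
o2: d²=4 ≤ ρ²=15; F_rep = 21·(0,2)/4² = (0.0000,2.6250)
F = F_att + ΣF_rep = (4.0000,-1.3750)
Δp = p'−p = (0.8000,-0.2750); α = Δx/Fx = (4/5) / (4) = 1/5
check: Δy/Fy = (-11/40) / (-11/8) = 1/5 ✓

α = 1/5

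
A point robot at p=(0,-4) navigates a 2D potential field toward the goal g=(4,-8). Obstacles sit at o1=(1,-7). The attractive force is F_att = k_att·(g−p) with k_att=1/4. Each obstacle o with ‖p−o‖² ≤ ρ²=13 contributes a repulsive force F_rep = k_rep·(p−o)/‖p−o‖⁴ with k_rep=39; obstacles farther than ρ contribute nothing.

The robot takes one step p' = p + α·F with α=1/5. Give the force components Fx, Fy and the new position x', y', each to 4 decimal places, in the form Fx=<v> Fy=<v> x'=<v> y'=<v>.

F_att = 1/4·(g−p) = 1/4·(4,-4) = (1.0000,-1.0000)
o1: d²=10 ≤ ρ²=13; F_rep = 39·(-1,3)/10² = (-0.3900,1.1700)
F = F_att + ΣF_rep = (0.6100,0.1700)
p' = p + 1/5·F = (0.1220,-3.9660)

Fx=0.6100 Fy=0.1700 x'=0.1220 y'=-3.9660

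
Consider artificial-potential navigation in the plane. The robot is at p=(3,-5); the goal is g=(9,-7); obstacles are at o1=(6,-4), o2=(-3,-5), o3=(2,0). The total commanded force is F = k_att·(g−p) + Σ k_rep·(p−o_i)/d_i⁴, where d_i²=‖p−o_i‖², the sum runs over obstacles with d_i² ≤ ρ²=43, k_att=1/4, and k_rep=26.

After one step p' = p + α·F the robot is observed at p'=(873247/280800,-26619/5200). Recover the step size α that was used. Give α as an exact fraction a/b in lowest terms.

F_att = 1/4·(g−p) = 1/4·(6,-2) = (1.5000,-0.5000)
o1: d²=10 ≤ ρ²=43; F_rep = 26·(-3,-1)/10² = (-0.7800,-0.2600)
o2: d²=36 ≤ ρ²=43; F_rep = 26·(6,0)/36² = (0.1204,0.0000)
o3: d²=26 ≤ ρ²=43; F_rep = 26·(1,-5)/26² = (0.0385,-0.1923)
F = F_att + ΣF_rep = (0.8788,-0.9523)
Δp = p'−p = (0.1099,-0.1190); α = Δx/Fx = (30847/280800) / (30847/35100) = 1/8
check: Δy/Fy = (-619/5200) / (-619/650) = 1/8 ✓

α = 1/8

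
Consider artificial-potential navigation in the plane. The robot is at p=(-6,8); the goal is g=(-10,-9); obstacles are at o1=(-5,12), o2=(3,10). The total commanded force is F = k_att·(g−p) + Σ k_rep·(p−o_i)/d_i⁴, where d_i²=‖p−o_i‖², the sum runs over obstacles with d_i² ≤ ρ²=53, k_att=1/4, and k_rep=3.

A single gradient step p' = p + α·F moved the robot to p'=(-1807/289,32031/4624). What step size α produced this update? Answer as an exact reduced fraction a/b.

α = 1/4

F_att = 1/4·(g−p) = 1/4·(-4,-17) = (-1.0000,-4.2500)
o1: d²=17 ≤ ρ²=53; F_rep = 3·(-1,-4)/17² = (-0.0104,-0.0415)
o2: d²=85 > ρ²=53 → inactive
F = F_att + ΣF_rep = (-1.0104,-4.2915)
Δp = p'−p = (-0.2526,-1.0729); α = Δx/Fx = (-73/289) / (-292/289) = 1/4
check: Δy/Fy = (-4961/4624) / (-4961/1156) = 1/4 ✓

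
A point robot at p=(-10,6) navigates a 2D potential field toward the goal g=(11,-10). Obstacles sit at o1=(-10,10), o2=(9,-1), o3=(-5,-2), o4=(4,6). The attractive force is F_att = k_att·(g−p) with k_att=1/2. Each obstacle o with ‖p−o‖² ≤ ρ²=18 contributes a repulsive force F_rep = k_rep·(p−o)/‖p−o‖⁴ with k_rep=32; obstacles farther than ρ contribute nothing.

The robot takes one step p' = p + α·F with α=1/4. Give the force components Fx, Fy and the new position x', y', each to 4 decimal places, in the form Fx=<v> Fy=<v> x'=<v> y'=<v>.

Fx=10.5000 Fy=-8.5000 x'=-7.3750 y'=3.8750

F_att = 1/2·(g−p) = 1/2·(21,-16) = (10.5000,-8.0000)
o1: d²=16 ≤ ρ²=18; F_rep = 32·(0,-4)/16² = (0.0000,-0.5000)
o2: d²=410 > ρ²=18 → inactive
o3: d²=89 > ρ²=18 → inactive
o4: d²=196 > ρ²=18 → inactive
F = F_att + ΣF_rep = (10.5000,-8.5000)
p' = p + 1/4·F = (-7.3750,3.8750)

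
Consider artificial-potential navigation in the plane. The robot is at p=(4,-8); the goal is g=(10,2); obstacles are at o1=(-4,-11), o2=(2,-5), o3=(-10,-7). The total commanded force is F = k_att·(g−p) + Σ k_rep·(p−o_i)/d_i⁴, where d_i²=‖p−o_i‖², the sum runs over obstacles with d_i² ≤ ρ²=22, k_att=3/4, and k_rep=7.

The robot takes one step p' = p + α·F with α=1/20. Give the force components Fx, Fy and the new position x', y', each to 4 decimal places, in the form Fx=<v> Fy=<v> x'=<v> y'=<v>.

F_att = 3/4·(g−p) = 3/4·(6,10) = (4.5000,7.5000)
o1: d²=73 > ρ²=22 → inactive
o2: d²=13 ≤ ρ²=22; F_rep = 7·(2,-3)/13² = (0.0828,-0.1243)
o3: d²=197 > ρ²=22 → inactive
F = F_att + ΣF_rep = (4.5828,7.3757)
p' = p + 1/20·F = (4.2291,-7.6312)

Fx=4.5828 Fy=7.3757 x'=4.2291 y'=-7.6312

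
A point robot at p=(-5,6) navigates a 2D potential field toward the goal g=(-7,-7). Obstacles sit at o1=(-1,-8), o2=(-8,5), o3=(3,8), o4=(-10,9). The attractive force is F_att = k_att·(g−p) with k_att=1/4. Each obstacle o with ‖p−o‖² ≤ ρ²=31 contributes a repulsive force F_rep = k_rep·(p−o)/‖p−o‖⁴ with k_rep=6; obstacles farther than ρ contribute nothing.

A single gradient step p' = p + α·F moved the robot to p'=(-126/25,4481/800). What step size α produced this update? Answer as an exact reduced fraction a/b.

F_att = 1/4·(g−p) = 1/4·(-2,-13) = (-0.5000,-3.2500)
o1: d²=212 > ρ²=31 → inactive
o2: d²=10 ≤ ρ²=31; F_rep = 6·(3,1)/10² = (0.1800,0.0600)
o3: d²=68 > ρ²=31 → inactive
o4: d²=34 > ρ²=31 → inactive
F = F_att + ΣF_rep = (-0.3200,-3.1900)
Δp = p'−p = (-0.0400,-0.3987); α = Δx/Fx = (-1/25) / (-8/25) = 1/8
check: Δy/Fy = (-319/800) / (-319/100) = 1/8 ✓

α = 1/8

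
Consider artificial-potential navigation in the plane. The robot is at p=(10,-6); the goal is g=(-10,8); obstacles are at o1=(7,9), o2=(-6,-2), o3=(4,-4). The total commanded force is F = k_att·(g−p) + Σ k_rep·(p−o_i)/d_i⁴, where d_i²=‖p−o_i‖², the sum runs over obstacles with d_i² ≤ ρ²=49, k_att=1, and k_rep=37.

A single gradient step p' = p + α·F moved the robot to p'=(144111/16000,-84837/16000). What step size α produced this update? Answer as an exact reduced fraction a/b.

α = 1/20

F_att = 1·(g−p) = 1·(-20,14) = (-20.0000,14.0000)
o1: d²=234 > ρ²=49 → inactive
o2: d²=272 > ρ²=49 → inactive
o3: d²=40 ≤ ρ²=49; F_rep = 37·(6,-2)/40² = (0.1388,-0.0462)
F = F_att + ΣF_rep = (-19.8612,13.9537)
Δp = p'−p = (-0.9931,0.6977); α = Δx/Fx = (-15889/16000) / (-15889/800) = 1/20
check: Δy/Fy = (11163/16000) / (11163/800) = 1/20 ✓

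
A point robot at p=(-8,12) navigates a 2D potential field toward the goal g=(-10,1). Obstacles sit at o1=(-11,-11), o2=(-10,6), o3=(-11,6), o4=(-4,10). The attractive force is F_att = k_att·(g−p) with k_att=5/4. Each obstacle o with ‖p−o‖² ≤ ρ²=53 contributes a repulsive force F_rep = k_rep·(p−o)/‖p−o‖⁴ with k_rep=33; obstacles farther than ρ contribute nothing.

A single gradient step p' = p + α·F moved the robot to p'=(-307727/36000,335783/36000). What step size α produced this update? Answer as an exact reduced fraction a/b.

α = 1/5

F_att = 5/4·(g−p) = 5/4·(-2,-11) = (-2.5000,-13.7500)
o1: d²=538 > ρ²=53 → inactive
o2: d²=40 ≤ ρ²=53; F_rep = 33·(2,6)/40² = (0.0413,0.1237)
o3: d²=45 ≤ ρ²=53; F_rep = 33·(3,6)/45² = (0.0489,0.0978)
o4: d²=20 ≤ ρ²=53; F_rep = 33·(-4,2)/20² = (-0.3300,0.1650)
F = F_att + ΣF_rep = (-2.7399,-13.3635)
Δp = p'−p = (-0.5480,-2.6727); α = Δx/Fx = (-19727/36000) / (-19727/7200) = 1/5
check: Δy/Fy = (-96217/36000) / (-96217/7200) = 1/5 ✓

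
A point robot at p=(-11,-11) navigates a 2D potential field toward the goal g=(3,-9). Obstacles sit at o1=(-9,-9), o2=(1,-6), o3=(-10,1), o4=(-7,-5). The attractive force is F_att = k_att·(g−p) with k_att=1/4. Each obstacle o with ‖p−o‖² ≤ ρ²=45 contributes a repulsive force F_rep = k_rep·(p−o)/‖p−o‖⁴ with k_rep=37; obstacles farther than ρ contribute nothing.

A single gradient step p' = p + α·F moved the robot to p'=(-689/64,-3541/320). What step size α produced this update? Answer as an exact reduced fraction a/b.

α = 1/10

F_att = 1/4·(g−p) = 1/4·(14,2) = (3.5000,0.5000)
o1: d²=8 ≤ ρ²=45; F_rep = 37·(-2,-2)/8² = (-1.1562,-1.1562)
o2: d²=169 > ρ²=45 → inactive
o3: d²=145 > ρ²=45 → inactive
o4: d²=52 > ρ²=45 → inactive
F = F_att + ΣF_rep = (2.3438,-0.6562)
Δp = p'−p = (0.2344,-0.0656); α = Δx/Fx = (15/64) / (75/32) = 1/10
check: Δy/Fy = (-21/320) / (-21/32) = 1/10 ✓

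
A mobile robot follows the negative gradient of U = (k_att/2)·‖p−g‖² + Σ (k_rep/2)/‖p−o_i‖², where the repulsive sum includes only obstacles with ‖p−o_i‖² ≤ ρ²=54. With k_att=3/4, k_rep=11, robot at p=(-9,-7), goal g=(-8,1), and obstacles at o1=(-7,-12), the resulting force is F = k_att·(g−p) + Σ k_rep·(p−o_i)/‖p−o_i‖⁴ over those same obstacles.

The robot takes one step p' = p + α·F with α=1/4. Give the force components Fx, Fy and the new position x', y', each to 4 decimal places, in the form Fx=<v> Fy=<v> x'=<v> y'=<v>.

Fx=0.7238 Fy=6.0654 x'=-8.8190 y'=-5.4837

F_att = 3/4·(g−p) = 3/4·(1,8) = (0.7500,6.0000)
o1: d²=29 ≤ ρ²=54; F_rep = 11·(-2,5)/29² = (-0.0262,0.0654)
F = F_att + ΣF_rep = (0.7238,6.0654)
p' = p + 1/4·F = (-8.8190,-5.4837)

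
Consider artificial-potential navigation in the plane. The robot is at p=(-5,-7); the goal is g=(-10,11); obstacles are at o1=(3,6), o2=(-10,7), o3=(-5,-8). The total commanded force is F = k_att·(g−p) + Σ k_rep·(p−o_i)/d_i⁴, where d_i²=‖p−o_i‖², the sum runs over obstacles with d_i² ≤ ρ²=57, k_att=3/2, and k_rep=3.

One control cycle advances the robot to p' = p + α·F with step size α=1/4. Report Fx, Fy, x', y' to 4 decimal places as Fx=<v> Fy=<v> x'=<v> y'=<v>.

F_att = 3/2·(g−p) = 3/2·(-5,18) = (-7.5000,27.0000)
o1: d²=233 > ρ²=57 → inactive
o2: d²=221 > ρ²=57 → inactive
o3: d²=1 ≤ ρ²=57; F_rep = 3·(0,1)/1² = (0.0000,3.0000)
F = F_att + ΣF_rep = (-7.5000,30.0000)
p' = p + 1/4·F = (-6.8750,0.5000)

Fx=-7.5000 Fy=30.0000 x'=-6.8750 y'=0.5000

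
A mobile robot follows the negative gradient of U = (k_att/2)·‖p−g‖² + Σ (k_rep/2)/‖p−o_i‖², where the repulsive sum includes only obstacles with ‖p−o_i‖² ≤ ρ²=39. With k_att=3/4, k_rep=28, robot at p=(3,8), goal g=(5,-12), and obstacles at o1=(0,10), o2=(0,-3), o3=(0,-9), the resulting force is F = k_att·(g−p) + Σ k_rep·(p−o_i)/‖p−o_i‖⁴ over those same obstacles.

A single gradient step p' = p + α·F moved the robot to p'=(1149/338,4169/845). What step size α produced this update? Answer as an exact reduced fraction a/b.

α = 1/5

F_att = 3/4·(g−p) = 3/4·(2,-20) = (1.5000,-15.0000)
o1: d²=13 ≤ ρ²=39; F_rep = 28·(3,-2)/13² = (0.4970,-0.3314)
o2: d²=130 > ρ²=39 → inactive
o3: d²=298 > ρ²=39 → inactive
F = F_att + ΣF_rep = (1.9970,-15.3314)
Δp = p'−p = (0.3994,-3.0663); α = Δx/Fx = (135/338) / (675/338) = 1/5
check: Δy/Fy = (-2591/845) / (-2591/169) = 1/5 ✓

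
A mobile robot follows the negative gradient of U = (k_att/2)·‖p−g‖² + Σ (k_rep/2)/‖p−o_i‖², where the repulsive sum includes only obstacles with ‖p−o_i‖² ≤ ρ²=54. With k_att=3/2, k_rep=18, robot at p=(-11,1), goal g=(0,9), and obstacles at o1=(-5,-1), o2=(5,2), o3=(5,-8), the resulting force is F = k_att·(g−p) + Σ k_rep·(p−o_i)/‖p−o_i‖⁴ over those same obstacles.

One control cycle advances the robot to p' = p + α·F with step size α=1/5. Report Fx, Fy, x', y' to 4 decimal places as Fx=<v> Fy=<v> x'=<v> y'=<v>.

Fx=16.4325 Fy=12.0225 x'=-7.7135 y'=3.4045

F_att = 3/2·(g−p) = 3/2·(11,8) = (16.5000,12.0000)
o1: d²=40 ≤ ρ²=54; F_rep = 18·(-6,2)/40² = (-0.0675,0.0225)
o2: d²=257 > ρ²=54 → inactive
o3: d²=337 > ρ²=54 → inactive
F = F_att + ΣF_rep = (16.4325,12.0225)
p' = p + 1/5·F = (-7.7135,3.4045)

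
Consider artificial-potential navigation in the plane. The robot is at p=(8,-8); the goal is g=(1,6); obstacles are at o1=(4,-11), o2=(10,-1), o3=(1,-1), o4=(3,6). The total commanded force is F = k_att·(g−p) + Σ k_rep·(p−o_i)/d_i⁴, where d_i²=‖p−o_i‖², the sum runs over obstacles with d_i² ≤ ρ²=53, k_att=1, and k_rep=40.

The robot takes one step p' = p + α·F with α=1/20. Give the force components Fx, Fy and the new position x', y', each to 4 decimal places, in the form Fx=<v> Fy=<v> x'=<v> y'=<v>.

Fx=-6.7725 Fy=14.0923 x'=7.6614 y'=-7.2954

F_att = 1·(g−p) = 1·(-7,14) = (-7.0000,14.0000)
o1: d²=25 ≤ ρ²=53; F_rep = 40·(4,3)/25² = (0.2560,0.1920)
o2: d²=53 ≤ ρ²=53; F_rep = 40·(-2,-7)/53² = (-0.0285,-0.0997)
o3: d²=98 > ρ²=53 → inactive
o4: d²=221 > ρ²=53 → inactive
F = F_att + ΣF_rep = (-6.7725,14.0923)
p' = p + 1/20·F = (7.6614,-7.2954)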